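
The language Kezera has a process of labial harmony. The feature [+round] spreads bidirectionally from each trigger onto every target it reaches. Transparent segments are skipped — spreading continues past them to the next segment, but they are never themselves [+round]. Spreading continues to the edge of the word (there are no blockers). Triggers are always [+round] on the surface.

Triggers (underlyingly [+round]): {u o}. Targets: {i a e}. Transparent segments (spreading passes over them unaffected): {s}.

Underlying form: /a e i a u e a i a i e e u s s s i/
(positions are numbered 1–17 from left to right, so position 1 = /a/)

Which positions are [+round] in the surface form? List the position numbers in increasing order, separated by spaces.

From /u/ at 5 rightward: 6 /e/ → [+round]; 7 /a/ → [+round]; 8 /i/ → [+round]; 9 /a/ → [+round]; 10 /i/ → [+round]; 11 /e/ → [+round]; 12 /e/ → [+round]; 13 /u/ is itself a trigger — this domain ends here.
From /u/ at 5 leftward: 4 /a/ → [+round]; 3 /i/ → [+round]; 2 /e/ → [+round]; 1 /a/ → [+round]; word edge.
From /u/ at 13 rightward: 14 /s/ transparent; 15 /s/ transparent; 16 /s/ transparent; 17 /i/ → [+round]; word edge.
From /u/ at 13 leftward: 12 /e/ → [+round]; 11 /e/ → [+round]; 10 /i/ → [+round]; 9 /a/ → [+round]; 8 /i/ → [+round]; 7 /a/ → [+round]; 6 /e/ → [+round]; 5 /u/ is itself a trigger — this domain ends here.

1 2 3 4 5 6 7 8 9 10 11 12 13 17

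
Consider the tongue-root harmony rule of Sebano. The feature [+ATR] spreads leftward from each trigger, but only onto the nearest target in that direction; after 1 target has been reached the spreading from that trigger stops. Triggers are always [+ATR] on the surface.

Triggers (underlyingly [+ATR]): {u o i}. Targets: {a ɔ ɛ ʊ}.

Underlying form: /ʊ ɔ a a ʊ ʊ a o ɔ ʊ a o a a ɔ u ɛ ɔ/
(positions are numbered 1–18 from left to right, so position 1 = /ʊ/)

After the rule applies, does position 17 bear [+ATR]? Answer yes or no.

From /o/ at 8 leftward: 7 /a/ → [+ATR]; bound reached.
From /o/ at 12 leftward: 11 /a/ → [+ATR]; bound reached.
From /u/ at 16 leftward: 15 /ɔ/ → [+ATR]; bound reached.
Targets with no active source: positions 1 2 3 4 5 6 9 10 13 14 17 18 stay [-ATR].
[+ATR] positions on the surface: 7 8 11 12 15 16.

no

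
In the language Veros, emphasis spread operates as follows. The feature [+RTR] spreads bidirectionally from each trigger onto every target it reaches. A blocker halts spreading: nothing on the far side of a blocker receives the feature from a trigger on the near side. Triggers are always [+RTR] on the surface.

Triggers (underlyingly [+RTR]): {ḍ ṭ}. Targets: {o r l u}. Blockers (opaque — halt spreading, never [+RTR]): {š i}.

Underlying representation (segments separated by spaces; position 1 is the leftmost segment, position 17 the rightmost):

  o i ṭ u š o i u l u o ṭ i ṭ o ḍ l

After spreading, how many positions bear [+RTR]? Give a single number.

11

From /ṭ/ at 3 rightward: 4 /u/ → [+RTR]; 5 /š/ blocks.
From /ṭ/ at 3 leftward: 2 /i/ blocks.
From /ṭ/ at 12 rightward: 13 /i/ blocks.
From /ṭ/ at 12 leftward: 11 /o/ → [+RTR]; 10 /u/ → [+RTR]; 9 /l/ → [+RTR]; 8 /u/ → [+RTR]; 7 /i/ blocks.
From /ṭ/ at 14 rightward: 15 /o/ → [+RTR]; 16 /ḍ/ is itself a trigger — this domain ends here.
From /ṭ/ at 14 leftward: 13 /i/ blocks.
From /ḍ/ at 16 rightward: 17 /l/ → [+RTR]; word edge.
From /ḍ/ at 16 leftward: 15 /o/ → [+RTR]; 14 /ṭ/ is itself a trigger — this domain ends here.
Targets with no active source: positions 1 6 stay [-emphatic].
[+RTR] positions on the surface: 3 4 8 9 10 11 12 14 15 16 17.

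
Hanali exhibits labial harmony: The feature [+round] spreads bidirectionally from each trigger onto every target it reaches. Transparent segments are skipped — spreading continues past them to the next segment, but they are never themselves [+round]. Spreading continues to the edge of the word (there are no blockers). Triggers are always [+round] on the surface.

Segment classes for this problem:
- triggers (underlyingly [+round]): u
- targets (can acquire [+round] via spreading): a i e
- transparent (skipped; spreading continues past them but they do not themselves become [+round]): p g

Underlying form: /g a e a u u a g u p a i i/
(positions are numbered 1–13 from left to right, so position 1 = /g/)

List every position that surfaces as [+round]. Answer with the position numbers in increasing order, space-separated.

2 3 4 5 6 7 9 11 12 13

From /u/ at 5 rightward: 6 /u/ is itself a trigger — this domain ends here.
From /u/ at 5 leftward: 4 /a/ → [+round]; 3 /e/ → [+round]; 2 /a/ → [+round]; 1 /g/ transparent; word edge.
From /u/ at 6 rightward: 7 /a/ → [+round]; 8 /g/ transparent; 9 /u/ is itself a trigger — this domain ends here.
From /u/ at 6 leftward: 5 /u/ is itself a trigger — this domain ends here.
From /u/ at 9 rightward: 10 /p/ transparent; 11 /a/ → [+round]; 12 /i/ → [+round]; 13 /i/ → [+round]; word edge.
From /u/ at 9 leftward: 8 /g/ transparent; 7 /a/ → [+round]; 6 /u/ is itself a trigger — this domain ends here.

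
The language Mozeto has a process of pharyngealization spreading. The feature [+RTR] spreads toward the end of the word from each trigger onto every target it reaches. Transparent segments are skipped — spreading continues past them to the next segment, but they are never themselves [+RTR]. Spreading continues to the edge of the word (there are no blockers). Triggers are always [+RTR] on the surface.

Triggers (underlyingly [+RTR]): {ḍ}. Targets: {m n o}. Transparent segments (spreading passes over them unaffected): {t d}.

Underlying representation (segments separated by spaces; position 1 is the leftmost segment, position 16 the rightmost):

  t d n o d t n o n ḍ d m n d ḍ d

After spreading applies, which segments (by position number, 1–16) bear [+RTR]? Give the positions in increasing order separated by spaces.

10 12 13 15

From /ḍ/ at 10 rightward: 11 /d/ transparent; 12 /m/ → [+RTR]; 13 /n/ → [+RTR]; 14 /d/ transparent; 15 /ḍ/ is itself a trigger — this domain ends here.
From /ḍ/ at 15 rightward: 16 /d/ transparent; word edge.
Targets with no active source: positions 3 4 7 8 9 stay [-emphatic].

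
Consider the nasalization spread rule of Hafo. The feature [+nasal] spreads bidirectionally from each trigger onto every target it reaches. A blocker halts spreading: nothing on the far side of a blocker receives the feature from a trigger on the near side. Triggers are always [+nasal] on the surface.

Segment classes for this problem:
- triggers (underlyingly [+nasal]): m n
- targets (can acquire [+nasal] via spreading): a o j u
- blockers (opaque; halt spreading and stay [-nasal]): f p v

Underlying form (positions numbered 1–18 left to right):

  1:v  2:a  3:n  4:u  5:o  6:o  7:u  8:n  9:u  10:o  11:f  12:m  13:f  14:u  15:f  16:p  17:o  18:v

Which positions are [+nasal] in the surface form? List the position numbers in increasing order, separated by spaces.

2 3 4 5 6 7 8 9 10 12

From /n/ at 3 rightward: 4 /u/ → [+nasal]; 5 /o/ → [+nasal]; 6 /o/ → [+nasal]; 7 /u/ → [+nasal]; 8 /n/ is itself a trigger — this domain ends here.
From /n/ at 3 leftward: 2 /a/ → [+nasal]; 1 /v/ blocks.
From /n/ at 8 rightward: 9 /u/ → [+nasal]; 10 /o/ → [+nasal]; 11 /f/ blocks.
From /n/ at 8 leftward: 7 /u/ → [+nasal]; 6 /o/ → [+nasal]; 5 /o/ → [+nasal]; 4 /u/ → [+nasal]; 3 /n/ is itself a trigger — this domain ends here.
From /m/ at 12 rightward: 13 /f/ blocks.
From /m/ at 12 leftward: 11 /f/ blocks.
Targets with no active source: positions 14 17 stay [-nasal].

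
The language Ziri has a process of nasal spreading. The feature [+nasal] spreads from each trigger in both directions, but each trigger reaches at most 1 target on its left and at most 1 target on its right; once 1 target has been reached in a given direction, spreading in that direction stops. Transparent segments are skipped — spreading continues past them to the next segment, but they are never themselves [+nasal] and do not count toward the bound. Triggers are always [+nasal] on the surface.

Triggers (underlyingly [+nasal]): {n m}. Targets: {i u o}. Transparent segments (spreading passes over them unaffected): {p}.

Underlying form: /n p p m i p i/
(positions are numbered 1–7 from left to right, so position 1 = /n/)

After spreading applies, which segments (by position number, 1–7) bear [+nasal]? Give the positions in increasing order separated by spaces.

1 4 5

From /n/ at 1 rightward: 2 /p/ transparent; 3 /p/ transparent; 4 /m/ is itself a trigger — this domain ends here.
From /n/ at 1 leftward: word edge.
From /m/ at 4 rightward: 5 /i/ → [+nasal]; bound reached.
From /m/ at 4 leftward: 3 /p/ transparent; 2 /p/ transparent; 1 /n/ is itself a trigger — this domain ends here.
Target with no active source: position 7 stays [-nasal].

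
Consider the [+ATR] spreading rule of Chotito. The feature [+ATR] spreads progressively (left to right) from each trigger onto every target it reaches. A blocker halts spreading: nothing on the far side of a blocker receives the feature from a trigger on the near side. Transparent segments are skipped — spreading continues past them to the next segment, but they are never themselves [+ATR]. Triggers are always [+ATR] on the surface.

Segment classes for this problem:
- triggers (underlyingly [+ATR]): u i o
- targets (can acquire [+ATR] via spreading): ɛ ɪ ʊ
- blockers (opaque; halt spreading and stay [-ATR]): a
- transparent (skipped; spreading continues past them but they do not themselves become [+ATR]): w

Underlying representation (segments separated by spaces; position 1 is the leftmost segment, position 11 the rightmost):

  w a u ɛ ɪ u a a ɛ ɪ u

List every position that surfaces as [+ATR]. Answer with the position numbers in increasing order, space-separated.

3 4 5 6 11

From /u/ at 3 rightward: 4 /ɛ/ → [+ATR]; 5 /ɪ/ → [+ATR]; 6 /u/ is itself a trigger — this domain ends here.
From /u/ at 6 rightward: 7 /a/ blocks.
From /u/ at 11 rightward: word edge.
Targets with no active source: positions 9 10 stay [-ATR].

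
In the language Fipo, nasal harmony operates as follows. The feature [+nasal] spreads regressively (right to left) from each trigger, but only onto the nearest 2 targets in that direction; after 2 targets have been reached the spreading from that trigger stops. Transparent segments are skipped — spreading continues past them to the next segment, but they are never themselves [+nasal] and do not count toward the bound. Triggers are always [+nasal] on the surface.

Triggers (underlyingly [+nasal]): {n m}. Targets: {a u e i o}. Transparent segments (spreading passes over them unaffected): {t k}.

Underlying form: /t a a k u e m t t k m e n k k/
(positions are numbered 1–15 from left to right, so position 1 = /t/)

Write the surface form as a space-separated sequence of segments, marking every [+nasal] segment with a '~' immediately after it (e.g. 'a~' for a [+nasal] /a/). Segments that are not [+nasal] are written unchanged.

From /m/ at 7 leftward: 6 /e/ → [+nasal]; 5 /u/ → [+nasal]; bound reached.
From /m/ at 11 leftward: 10 /k/ transparent; 9 /t/ transparent; 8 /t/ transparent; 7 /m/ is itself a trigger — this domain ends here.
From /n/ at 13 leftward: 12 /e/ → [+nasal]; 11 /m/ is itself a trigger — this domain ends here.
Targets with no active source: positions 2 3 stay [-nasal].
[+nasal] positions on the surface: 5 6 7 11 12 13.

t a a k u~ e~ m~ t t k m~ e~ n~ k k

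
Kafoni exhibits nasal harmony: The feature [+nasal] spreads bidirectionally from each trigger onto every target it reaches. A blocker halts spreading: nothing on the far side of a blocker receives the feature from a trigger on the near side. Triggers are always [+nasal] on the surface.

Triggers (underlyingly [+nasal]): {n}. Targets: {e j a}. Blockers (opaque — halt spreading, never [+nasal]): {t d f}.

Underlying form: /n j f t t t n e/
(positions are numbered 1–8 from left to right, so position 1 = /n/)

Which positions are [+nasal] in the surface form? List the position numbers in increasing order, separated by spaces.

From /n/ at 1 rightward: 2 /j/ → [+nasal]; 3 /f/ blocks.
From /n/ at 1 leftward: word edge.
From /n/ at 7 rightward: 8 /e/ → [+nasal]; word edge.
From /n/ at 7 leftward: 6 /t/ blocks.

1 2 7 8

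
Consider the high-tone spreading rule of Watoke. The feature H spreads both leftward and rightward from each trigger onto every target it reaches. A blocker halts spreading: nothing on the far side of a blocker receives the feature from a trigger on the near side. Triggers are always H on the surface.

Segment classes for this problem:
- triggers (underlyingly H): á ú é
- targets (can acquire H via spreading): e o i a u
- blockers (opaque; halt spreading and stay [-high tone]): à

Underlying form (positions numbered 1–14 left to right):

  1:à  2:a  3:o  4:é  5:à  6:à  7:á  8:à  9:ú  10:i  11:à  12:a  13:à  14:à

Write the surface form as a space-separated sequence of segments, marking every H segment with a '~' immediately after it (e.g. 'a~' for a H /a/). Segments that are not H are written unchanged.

à a~ o~ é~ à à á~ à ú~ i~ à a à à

From /é/ at 4 rightward: 5 /à/ blocks.
From /é/ at 4 leftward: 3 /o/ → H; 2 /a/ → H; 1 /à/ blocks.
From /á/ at 7 rightward: 8 /à/ blocks.
From /á/ at 7 leftward: 6 /à/ blocks.
From /ú/ at 9 rightward: 10 /i/ → H; 11 /à/ blocks.
From /ú/ at 9 leftward: 8 /à/ blocks.
Target with no active source: position 12 stays [-high tone].
H positions on the surface: 2 3 4 7 9 10.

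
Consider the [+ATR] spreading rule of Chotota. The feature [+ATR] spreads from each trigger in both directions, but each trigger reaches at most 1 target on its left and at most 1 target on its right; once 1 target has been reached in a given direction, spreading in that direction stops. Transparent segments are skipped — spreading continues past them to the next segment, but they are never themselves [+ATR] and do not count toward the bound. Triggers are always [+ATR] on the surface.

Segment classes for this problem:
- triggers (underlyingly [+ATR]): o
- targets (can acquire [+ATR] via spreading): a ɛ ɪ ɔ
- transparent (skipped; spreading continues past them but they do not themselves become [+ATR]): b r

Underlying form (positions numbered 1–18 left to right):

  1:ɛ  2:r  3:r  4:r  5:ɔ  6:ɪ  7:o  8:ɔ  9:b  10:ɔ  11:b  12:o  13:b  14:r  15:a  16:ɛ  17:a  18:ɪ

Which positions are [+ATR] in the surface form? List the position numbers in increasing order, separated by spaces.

6 7 8 10 12 15

From /o/ at 7 rightward: 8 /ɔ/ → [+ATR]; bound reached.
From /o/ at 7 leftward: 6 /ɪ/ → [+ATR]; bound reached.
From /o/ at 12 rightward: 13 /b/ transparent; 14 /r/ transparent; 15 /a/ → [+ATR]; bound reached.
From /o/ at 12 leftward: 11 /b/ transparent; 10 /ɔ/ → [+ATR]; bound reached.
Targets with no active source: positions 1 5 16 17 18 stay [-ATR].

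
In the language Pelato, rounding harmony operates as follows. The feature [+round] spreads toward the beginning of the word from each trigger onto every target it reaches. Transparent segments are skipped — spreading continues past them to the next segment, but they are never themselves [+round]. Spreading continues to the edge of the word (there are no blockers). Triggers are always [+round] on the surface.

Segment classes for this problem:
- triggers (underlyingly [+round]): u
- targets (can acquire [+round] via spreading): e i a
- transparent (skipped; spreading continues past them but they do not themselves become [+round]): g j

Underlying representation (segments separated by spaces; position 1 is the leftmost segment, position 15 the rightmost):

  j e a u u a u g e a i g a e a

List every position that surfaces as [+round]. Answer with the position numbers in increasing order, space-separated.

From /u/ at 4 leftward: 3 /a/ → [+round]; 2 /e/ → [+round]; 1 /j/ transparent; word edge.
From /u/ at 5 leftward: 4 /u/ is itself a trigger — this domain ends here.
From /u/ at 7 leftward: 6 /a/ → [+round]; 5 /u/ is itself a trigger — this domain ends here.
Targets with no active source: positions 9 10 11 13 14 15 stay [-round].

2 3 4 5 6 7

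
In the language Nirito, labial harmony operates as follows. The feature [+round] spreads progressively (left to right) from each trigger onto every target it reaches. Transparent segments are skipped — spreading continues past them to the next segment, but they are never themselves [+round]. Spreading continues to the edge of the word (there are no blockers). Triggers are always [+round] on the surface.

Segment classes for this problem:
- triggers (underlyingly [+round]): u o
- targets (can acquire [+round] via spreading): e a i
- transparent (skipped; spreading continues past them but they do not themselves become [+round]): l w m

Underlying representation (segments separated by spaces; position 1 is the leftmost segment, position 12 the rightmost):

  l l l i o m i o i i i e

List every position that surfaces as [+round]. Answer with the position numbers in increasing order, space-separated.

5 7 8 9 10 11 12

From /o/ at 5 rightward: 6 /m/ transparent; 7 /i/ → [+round]; 8 /o/ is itself a trigger — this domain ends here.
From /o/ at 8 rightward: 9 /i/ → [+round]; 10 /i/ → [+round]; 11 /i/ → [+round]; 12 /e/ → [+round]; word edge.
Target with no active source: position 4 stays [-round].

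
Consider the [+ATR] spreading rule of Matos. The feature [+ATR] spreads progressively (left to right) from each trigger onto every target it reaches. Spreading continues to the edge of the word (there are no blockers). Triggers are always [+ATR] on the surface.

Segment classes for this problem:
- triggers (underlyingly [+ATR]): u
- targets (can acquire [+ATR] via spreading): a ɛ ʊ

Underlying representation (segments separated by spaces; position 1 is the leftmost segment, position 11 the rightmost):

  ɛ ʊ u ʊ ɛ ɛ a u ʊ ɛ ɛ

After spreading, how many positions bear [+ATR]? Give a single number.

From /u/ at 3 rightward: 4 /ʊ/ → [+ATR]; 5 /ɛ/ → [+ATR]; 6 /ɛ/ → [+ATR]; 7 /a/ → [+ATR]; 8 /u/ is itself a trigger — this domain ends here.
From /u/ at 8 rightward: 9 /ʊ/ → [+ATR]; 10 /ɛ/ → [+ATR]; 11 /ɛ/ → [+ATR]; word edge.
Targets with no active source: positions 1 2 stay [-ATR].
[+ATR] positions on the surface: 3 4 5 6 7 8 9 10 11.

9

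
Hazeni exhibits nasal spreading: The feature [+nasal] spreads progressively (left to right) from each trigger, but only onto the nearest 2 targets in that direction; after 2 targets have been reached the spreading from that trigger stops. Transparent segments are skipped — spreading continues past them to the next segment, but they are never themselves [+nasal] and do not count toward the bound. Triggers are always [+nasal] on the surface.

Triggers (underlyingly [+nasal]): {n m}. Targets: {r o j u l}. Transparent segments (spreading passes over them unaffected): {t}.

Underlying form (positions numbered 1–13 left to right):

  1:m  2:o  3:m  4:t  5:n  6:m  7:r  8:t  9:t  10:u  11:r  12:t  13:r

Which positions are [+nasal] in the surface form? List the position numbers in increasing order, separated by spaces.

From /m/ at 1 rightward: 2 /o/ → [+nasal]; 3 /m/ is itself a trigger — this domain ends here.
From /m/ at 3 rightward: 4 /t/ transparent; 5 /n/ is itself a trigger — this domain ends here.
From /n/ at 5 rightward: 6 /m/ is itself a trigger — this domain ends here.
From /m/ at 6 rightward: 7 /r/ → [+nasal]; 8 /t/ transparent; 9 /t/ transparent; 10 /u/ → [+nasal]; bound reached.
Targets with no active source: positions 11 13 stay [-nasal].

1 2 3 5 6 7 10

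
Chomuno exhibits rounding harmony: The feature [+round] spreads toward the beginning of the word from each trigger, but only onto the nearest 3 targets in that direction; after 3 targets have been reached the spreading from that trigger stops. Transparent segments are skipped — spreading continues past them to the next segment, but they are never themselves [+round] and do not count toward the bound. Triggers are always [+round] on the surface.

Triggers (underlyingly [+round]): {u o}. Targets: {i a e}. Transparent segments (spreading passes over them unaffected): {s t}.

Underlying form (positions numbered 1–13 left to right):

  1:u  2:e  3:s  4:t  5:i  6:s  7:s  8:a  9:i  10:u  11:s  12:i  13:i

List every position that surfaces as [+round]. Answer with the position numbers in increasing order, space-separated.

From /u/ at 1 leftward: word edge.
From /u/ at 10 leftward: 9 /i/ → [+round]; 8 /a/ → [+round]; 7 /s/ transparent; 6 /s/ transparent; 5 /i/ → [+round]; bound reached.
Targets with no active source: positions 2 12 13 stay [-round].

1 5 8 9 10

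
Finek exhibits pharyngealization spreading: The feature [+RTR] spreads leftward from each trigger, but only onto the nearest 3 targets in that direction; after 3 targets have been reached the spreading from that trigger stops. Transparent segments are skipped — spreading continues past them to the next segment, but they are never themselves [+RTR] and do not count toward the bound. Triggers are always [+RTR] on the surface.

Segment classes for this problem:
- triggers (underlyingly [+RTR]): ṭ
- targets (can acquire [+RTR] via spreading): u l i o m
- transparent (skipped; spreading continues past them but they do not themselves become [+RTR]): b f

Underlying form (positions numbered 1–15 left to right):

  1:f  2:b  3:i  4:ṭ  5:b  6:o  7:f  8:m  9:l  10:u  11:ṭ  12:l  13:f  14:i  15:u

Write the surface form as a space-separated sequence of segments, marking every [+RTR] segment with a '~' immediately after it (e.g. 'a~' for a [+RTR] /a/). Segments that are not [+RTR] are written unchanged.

f b i~ ṭ~ b o f m~ l~ u~ ṭ~ l f i u

From /ṭ/ at 4 leftward: 3 /i/ → [+RTR]; 2 /b/ transparent; 1 /f/ transparent; word edge.
From /ṭ/ at 11 leftward: 10 /u/ → [+RTR]; 9 /l/ → [+RTR]; 8 /m/ → [+RTR]; bound reached.
Targets with no active source: positions 6 12 14 15 stay [-emphatic].
[+RTR] positions on the surface: 3 4 8 9 10 11.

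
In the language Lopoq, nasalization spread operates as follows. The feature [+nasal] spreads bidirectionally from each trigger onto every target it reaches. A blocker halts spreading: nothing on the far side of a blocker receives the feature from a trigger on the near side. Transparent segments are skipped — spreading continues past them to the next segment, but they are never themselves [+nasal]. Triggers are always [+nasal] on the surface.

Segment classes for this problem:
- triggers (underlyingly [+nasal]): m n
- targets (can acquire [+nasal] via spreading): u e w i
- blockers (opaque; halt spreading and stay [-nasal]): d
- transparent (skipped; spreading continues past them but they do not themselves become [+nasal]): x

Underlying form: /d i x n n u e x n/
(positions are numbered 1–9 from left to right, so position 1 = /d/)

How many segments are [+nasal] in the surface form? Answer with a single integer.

From /n/ at 4 rightward: 5 /n/ is itself a trigger — this domain ends here.
From /n/ at 4 leftward: 3 /x/ transparent; 2 /i/ → [+nasal]; 1 /d/ blocks.
From /n/ at 5 rightward: 6 /u/ → [+nasal]; 7 /e/ → [+nasal]; 8 /x/ transparent; 9 /n/ is itself a trigger — this domain ends here.
From /n/ at 5 leftward: 4 /n/ is itself a trigger — this domain ends here.
From /n/ at 9 rightward: word edge.
From /n/ at 9 leftward: 8 /x/ transparent; 7 /e/ → [+nasal]; 6 /u/ → [+nasal]; 5 /n/ is itself a trigger — this domain ends here.
[+nasal] positions on the surface: 2 4 5 6 7 9.

6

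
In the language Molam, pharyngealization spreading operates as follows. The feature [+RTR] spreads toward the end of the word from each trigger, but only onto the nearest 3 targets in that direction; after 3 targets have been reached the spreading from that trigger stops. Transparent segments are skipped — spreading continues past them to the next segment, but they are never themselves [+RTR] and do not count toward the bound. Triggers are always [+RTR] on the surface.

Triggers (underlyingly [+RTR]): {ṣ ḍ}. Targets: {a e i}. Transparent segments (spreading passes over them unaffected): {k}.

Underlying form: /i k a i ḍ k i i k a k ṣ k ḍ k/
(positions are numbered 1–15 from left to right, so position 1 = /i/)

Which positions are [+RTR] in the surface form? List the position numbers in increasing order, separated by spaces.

5 7 8 10 12 14

From /ḍ/ at 5 rightward: 6 /k/ transparent; 7 /i/ → [+RTR]; 8 /i/ → [+RTR]; 9 /k/ transparent; 10 /a/ → [+RTR]; bound reached.
From /ṣ/ at 12 rightward: 13 /k/ transparent; 14 /ḍ/ is itself a trigger — this domain ends here.
From /ḍ/ at 14 rightward: 15 /k/ transparent; word edge.
Targets with no active source: positions 1 3 4 stay [-emphatic].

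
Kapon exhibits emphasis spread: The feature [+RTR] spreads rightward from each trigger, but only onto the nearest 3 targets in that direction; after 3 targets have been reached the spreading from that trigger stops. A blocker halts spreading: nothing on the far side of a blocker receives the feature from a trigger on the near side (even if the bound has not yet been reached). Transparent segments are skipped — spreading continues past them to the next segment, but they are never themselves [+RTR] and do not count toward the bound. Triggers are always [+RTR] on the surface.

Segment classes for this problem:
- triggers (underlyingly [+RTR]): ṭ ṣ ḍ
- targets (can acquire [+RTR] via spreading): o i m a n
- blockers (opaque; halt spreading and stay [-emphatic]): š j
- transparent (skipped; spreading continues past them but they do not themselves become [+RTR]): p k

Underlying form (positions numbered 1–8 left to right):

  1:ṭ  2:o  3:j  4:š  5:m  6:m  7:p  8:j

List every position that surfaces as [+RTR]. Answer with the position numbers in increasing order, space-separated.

1 2

From /ṭ/ at 1 rightward: 2 /o/ → [+RTR]; 3 /j/ blocks.
Targets with no active source: positions 5 6 stay [-emphatic].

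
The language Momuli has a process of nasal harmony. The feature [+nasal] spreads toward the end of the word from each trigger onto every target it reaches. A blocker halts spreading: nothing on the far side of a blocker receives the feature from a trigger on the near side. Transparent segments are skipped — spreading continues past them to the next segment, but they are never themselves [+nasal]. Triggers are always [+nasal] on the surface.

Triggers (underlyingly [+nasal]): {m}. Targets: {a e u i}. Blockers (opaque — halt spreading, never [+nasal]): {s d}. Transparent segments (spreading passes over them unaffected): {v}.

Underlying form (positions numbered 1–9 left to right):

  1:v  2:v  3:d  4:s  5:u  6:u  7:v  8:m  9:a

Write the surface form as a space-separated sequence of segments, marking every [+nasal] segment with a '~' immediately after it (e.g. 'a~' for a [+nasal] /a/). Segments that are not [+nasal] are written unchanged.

From /m/ at 8 rightward: 9 /a/ → [+nasal]; word edge.
Targets with no active source: positions 5 6 stay [-nasal].
[+nasal] positions on the surface: 8 9.

v v d s u u v m~ a~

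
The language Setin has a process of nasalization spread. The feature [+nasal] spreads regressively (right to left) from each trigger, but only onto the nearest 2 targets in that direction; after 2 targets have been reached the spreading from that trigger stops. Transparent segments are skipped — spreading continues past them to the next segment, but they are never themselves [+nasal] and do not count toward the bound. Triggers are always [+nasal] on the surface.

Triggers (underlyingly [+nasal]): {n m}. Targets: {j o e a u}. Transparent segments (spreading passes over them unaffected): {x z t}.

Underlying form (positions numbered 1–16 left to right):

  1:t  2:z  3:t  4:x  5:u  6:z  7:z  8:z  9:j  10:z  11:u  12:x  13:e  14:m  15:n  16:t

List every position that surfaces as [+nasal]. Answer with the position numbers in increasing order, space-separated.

11 13 14 15

From /m/ at 14 leftward: 13 /e/ → [+nasal]; 12 /x/ transparent; 11 /u/ → [+nasal]; bound reached.
From /n/ at 15 leftward: 14 /m/ is itself a trigger — this domain ends here.
Targets with no active source: positions 5 9 stay [-nasal].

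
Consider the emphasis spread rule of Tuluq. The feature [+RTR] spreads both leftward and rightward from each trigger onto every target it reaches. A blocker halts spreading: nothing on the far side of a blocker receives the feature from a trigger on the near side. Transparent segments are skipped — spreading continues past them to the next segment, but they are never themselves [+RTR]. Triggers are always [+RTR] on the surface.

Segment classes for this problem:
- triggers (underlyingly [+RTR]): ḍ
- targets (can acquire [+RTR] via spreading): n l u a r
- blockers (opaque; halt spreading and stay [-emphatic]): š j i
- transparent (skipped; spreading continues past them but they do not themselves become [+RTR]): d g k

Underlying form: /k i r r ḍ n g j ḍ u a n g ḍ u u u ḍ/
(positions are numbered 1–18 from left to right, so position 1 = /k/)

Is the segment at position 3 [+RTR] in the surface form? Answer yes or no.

yes

From /ḍ/ at 5 rightward: 6 /n/ → [+RTR]; 7 /g/ transparent; 8 /j/ blocks.
From /ḍ/ at 5 leftward: 4 /r/ → [+RTR]; 3 /r/ → [+RTR]; 2 /i/ blocks.
From /ḍ/ at 9 rightward: 10 /u/ → [+RTR]; 11 /a/ → [+RTR]; 12 /n/ → [+RTR]; 13 /g/ transparent; 14 /ḍ/ is itself a trigger — this domain ends here.
From /ḍ/ at 9 leftward: 8 /j/ blocks.
From /ḍ/ at 14 rightward: 15 /u/ → [+RTR]; 16 /u/ → [+RTR]; 17 /u/ → [+RTR]; 18 /ḍ/ is itself a trigger — this domain ends here.
From /ḍ/ at 14 leftward: 13 /g/ transparent; 12 /n/ → [+RTR]; 11 /a/ → [+RTR]; 10 /u/ → [+RTR]; 9 /ḍ/ is itself a trigger — this domain ends here.
From /ḍ/ at 18 rightward: word edge.
From /ḍ/ at 18 leftward: 17 /u/ → [+RTR]; 16 /u/ → [+RTR]; 15 /u/ → [+RTR]; 14 /ḍ/ is itself a trigger — this domain ends here.
[+RTR] positions on the surface: 3 4 5 6 9 10 11 12 14 15 16 17 18.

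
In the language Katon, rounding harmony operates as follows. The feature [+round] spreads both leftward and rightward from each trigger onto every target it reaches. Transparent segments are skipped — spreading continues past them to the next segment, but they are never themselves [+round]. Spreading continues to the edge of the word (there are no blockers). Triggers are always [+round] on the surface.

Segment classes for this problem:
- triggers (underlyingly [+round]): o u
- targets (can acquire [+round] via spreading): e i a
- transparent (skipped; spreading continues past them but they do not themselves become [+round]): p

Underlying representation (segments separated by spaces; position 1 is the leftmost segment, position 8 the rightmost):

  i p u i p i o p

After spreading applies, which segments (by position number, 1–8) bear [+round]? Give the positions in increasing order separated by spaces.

From /u/ at 3 rightward: 4 /i/ → [+round]; 5 /p/ transparent; 6 /i/ → [+round]; 7 /o/ is itself a trigger — this domain ends here.
From /u/ at 3 leftward: 2 /p/ transparent; 1 /i/ → [+round]; word edge.
From /o/ at 7 rightward: 8 /p/ transparent; word edge.
From /o/ at 7 leftward: 6 /i/ → [+round]; 5 /p/ transparent; 4 /i/ → [+round]; 3 /u/ is itself a trigger — this domain ends here.

1 3 4 6 7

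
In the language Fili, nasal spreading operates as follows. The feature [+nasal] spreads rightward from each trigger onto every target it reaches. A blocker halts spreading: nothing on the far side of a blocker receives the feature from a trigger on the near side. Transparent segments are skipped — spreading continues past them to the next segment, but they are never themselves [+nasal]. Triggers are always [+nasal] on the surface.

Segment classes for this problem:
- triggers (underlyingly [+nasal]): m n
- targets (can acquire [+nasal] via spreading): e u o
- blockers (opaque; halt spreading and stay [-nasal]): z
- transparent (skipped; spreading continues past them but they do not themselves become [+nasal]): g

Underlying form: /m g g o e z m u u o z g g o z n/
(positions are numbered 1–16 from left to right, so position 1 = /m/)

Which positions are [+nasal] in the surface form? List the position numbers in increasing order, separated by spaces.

From /m/ at 1 rightward: 2 /g/ transparent; 3 /g/ transparent; 4 /o/ → [+nasal]; 5 /e/ → [+nasal]; 6 /z/ blocks.
From /m/ at 7 rightward: 8 /u/ → [+nasal]; 9 /u/ → [+nasal]; 10 /o/ → [+nasal]; 11 /z/ blocks.
From /n/ at 16 rightward: word edge.
Target with no active source: position 14 stays [-nasal].

1 4 5 7 8 9 10 16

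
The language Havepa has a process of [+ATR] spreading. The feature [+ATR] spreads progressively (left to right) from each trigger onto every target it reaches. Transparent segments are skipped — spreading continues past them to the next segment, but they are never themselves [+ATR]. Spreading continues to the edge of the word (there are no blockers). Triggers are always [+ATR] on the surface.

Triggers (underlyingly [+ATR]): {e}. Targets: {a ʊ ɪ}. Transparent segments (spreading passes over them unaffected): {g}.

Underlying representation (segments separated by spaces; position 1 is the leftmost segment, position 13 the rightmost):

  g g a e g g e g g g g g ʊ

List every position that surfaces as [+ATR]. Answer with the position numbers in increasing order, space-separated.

From /e/ at 4 rightward: 5 /g/ transparent; 6 /g/ transparent; 7 /e/ is itself a trigger — this domain ends here.
From /e/ at 7 rightward: 8 /g/ transparent; 9 /g/ transparent; 10 /g/ transparent; 11 /g/ transparent; 12 /g/ transparent; 13 /ʊ/ → [+ATR]; word edge.
Target with no active source: position 3 stays [-ATR].

4 7 13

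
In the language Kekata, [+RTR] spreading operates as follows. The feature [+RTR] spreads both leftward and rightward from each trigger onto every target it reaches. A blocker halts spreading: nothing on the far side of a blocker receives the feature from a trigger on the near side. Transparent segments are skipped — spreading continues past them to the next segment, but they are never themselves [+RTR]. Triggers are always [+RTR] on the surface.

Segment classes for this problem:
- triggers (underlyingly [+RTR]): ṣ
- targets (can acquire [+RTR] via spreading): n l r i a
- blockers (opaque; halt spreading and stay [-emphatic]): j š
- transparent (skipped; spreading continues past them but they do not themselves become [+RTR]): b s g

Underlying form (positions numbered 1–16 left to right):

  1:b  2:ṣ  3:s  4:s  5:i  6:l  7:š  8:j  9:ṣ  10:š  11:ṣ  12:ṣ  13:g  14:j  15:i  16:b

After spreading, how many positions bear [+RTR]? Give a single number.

6

From /ṣ/ at 2 rightward: 3 /s/ transparent; 4 /s/ transparent; 5 /i/ → [+RTR]; 6 /l/ → [+RTR]; 7 /š/ blocks.
From /ṣ/ at 2 leftward: 1 /b/ transparent; word edge.
From /ṣ/ at 9 rightward: 10 /š/ blocks.
From /ṣ/ at 9 leftward: 8 /j/ blocks.
From /ṣ/ at 11 rightward: 12 /ṣ/ is itself a trigger — this domain ends here.
From /ṣ/ at 11 leftward: 10 /š/ blocks.
From /ṣ/ at 12 rightward: 13 /g/ transparent; 14 /j/ blocks.
From /ṣ/ at 12 leftward: 11 /ṣ/ is itself a trigger — this domain ends here.
Target with no active source: position 15 stays [-emphatic].
[+RTR] positions on the surface: 2 5 6 9 11 12.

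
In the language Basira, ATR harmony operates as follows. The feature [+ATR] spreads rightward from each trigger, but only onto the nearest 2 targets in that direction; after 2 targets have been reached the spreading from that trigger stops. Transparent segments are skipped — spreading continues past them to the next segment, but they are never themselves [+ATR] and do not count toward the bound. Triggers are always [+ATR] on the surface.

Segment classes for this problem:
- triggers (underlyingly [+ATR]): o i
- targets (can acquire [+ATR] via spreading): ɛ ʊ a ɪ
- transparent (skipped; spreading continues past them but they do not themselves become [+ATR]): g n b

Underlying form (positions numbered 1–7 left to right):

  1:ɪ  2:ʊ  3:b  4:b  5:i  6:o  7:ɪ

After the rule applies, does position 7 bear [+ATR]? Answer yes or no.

From /i/ at 5 rightward: 6 /o/ is itself a trigger — this domain ends here.
From /o/ at 6 rightward: 7 /ɪ/ → [+ATR]; word edge.
Targets with no active source: positions 1 2 stay [-ATR].
[+ATR] positions on the surface: 5 6 7.

yes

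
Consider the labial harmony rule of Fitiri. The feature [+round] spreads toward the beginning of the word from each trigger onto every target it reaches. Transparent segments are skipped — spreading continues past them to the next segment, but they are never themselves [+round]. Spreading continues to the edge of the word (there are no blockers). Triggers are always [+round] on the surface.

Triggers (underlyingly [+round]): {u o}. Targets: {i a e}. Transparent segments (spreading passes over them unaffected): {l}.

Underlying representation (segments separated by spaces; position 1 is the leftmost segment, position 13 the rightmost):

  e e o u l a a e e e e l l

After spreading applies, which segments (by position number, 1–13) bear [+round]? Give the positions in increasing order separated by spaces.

From /o/ at 3 leftward: 2 /e/ → [+round]; 1 /e/ → [+round]; word edge.
From /u/ at 4 leftward: 3 /o/ is itself a trigger — this domain ends here.
Targets with no active source: positions 6 7 8 9 10 11 stay [-round].

1 2 3 4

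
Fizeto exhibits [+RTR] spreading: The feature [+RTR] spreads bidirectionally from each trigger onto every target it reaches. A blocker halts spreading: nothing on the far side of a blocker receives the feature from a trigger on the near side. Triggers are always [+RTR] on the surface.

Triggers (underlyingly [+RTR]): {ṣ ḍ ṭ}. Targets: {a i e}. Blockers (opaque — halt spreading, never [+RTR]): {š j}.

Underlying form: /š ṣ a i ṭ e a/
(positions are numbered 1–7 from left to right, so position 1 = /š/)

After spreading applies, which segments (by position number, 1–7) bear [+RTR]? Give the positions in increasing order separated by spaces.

2 3 4 5 6 7

From /ṣ/ at 2 rightward: 3 /a/ → [+RTR]; 4 /i/ → [+RTR]; 5 /ṭ/ is itself a trigger — this domain ends here.
From /ṣ/ at 2 leftward: 1 /š/ blocks.
From /ṭ/ at 5 rightward: 6 /e/ → [+RTR]; 7 /a/ → [+RTR]; word edge.
From /ṭ/ at 5 leftward: 4 /i/ → [+RTR]; 3 /a/ → [+RTR]; 2 /ṣ/ is itself a trigger — this domain ends here.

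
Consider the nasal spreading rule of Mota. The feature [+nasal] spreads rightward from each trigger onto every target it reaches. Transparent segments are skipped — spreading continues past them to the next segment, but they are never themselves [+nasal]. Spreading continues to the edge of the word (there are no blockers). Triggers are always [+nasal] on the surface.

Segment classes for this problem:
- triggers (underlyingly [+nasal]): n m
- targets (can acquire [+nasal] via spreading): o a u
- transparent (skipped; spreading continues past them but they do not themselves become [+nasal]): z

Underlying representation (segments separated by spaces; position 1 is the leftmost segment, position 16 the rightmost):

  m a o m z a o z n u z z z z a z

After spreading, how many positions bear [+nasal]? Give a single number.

9

From /m/ at 1 rightward: 2 /a/ → [+nasal]; 3 /o/ → [+nasal]; 4 /m/ is itself a trigger — this domain ends here.
From /m/ at 4 rightward: 5 /z/ transparent; 6 /a/ → [+nasal]; 7 /o/ → [+nasal]; 8 /z/ transparent; 9 /n/ is itself a trigger — this domain ends here.
From /n/ at 9 rightward: 10 /u/ → [+nasal]; 11 /z/ transparent; 12 /z/ transparent; 13 /z/ transparent; 14 /z/ transparent; 15 /a/ → [+nasal]; 16 /z/ transparent; word edge.
[+nasal] positions on the surface: 1 2 3 4 6 7 9 10 15.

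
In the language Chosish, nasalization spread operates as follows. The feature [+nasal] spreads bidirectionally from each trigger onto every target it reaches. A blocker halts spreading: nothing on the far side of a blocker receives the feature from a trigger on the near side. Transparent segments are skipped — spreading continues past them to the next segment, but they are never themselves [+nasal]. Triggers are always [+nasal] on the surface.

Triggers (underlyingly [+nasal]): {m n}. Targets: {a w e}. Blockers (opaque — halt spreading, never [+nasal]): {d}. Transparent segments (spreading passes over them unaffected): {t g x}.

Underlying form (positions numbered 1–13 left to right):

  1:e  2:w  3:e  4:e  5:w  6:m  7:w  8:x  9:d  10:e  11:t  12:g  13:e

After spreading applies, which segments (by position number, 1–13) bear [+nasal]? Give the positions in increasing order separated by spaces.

1 2 3 4 5 6 7

From /m/ at 6 rightward: 7 /w/ → [+nasal]; 8 /x/ transparent; 9 /d/ blocks.
From /m/ at 6 leftward: 5 /w/ → [+nasal]; 4 /e/ → [+nasal]; 3 /e/ → [+nasal]; 2 /w/ → [+nasal]; 1 /e/ → [+nasal]; word edge.
Targets with no active source: positions 10 13 stay [-nasal].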